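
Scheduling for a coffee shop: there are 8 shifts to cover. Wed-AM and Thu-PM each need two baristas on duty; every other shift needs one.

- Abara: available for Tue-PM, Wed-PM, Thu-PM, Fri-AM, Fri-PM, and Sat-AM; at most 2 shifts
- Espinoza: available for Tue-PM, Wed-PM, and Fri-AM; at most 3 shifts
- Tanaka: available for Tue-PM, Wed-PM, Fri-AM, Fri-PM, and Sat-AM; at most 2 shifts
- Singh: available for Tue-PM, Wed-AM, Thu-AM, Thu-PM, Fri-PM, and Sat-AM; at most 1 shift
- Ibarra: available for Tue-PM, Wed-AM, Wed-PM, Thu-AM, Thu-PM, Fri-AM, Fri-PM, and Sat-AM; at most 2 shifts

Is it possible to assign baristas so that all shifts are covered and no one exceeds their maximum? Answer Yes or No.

No

Total capacity is 10 and 10 slots are needed, so capacity alone doesn't rule it out.
Shifts {Wed-AM, Thu-AM, Thu-PM} need 5 worker-slots in total, but the baristas available for any of those shifts (Abara, Singh, and Ibarra) can supply at most 4 among them. So no valid schedule exists.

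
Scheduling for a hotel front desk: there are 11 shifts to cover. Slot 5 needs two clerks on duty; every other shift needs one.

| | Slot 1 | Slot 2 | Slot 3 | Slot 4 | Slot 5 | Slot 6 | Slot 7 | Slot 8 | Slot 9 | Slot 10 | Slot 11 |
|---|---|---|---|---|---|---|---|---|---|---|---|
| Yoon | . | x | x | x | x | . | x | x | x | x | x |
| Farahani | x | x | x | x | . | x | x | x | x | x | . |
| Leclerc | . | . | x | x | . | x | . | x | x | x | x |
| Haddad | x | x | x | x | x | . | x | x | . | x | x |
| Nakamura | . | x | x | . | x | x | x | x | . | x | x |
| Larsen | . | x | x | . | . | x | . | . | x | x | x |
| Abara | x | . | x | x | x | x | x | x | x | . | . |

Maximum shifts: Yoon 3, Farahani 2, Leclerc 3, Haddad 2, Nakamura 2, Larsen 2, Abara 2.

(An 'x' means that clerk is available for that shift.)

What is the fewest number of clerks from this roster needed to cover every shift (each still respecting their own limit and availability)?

12 slots to fill and no one can take more than 3, so at least ⌈12/3⌉ = 4 clerks are needed.
Any 4 clerks together have capacity at most 3+3+2+2 = 10 < 12 slots, so 4 can never suffice.
Yoon, Farahani, Leclerc, Haddad, and Nakamura alone can cover everything: Slot 1→Farahani, Slot 2→Yoon, Slot 3→Leclerc, Slot 4→Leclerc, Slot 5→Yoon+Haddad, Slot 6→Farahani, Slot 7→Haddad, Slot 8→Nakamura, Slot 9→Yoon, Slot 10→Nakamura, Slot 11→Leclerc.

5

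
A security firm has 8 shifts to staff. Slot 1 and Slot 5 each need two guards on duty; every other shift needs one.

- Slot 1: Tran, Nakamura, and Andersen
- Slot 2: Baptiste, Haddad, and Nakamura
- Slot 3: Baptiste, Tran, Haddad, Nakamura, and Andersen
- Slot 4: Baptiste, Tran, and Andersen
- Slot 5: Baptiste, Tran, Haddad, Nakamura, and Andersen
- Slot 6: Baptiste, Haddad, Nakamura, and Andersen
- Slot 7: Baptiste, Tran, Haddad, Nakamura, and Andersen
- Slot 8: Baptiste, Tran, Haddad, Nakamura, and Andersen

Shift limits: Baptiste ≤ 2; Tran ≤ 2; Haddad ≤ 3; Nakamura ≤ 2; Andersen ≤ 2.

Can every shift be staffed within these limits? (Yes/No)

Yes

One valid schedule: Slot 1→Tran+Nakamura, Slot 2→Baptiste, Slot 3→Tran, Slot 4→Baptiste, Slot 5→Nakamura+Andersen, Slot 6→Haddad, Slot 7→Haddad, Slot 8→Haddad.
Loads: Baptiste 2/2, Tran 2/2, Haddad 3/3, Nakamura 2/2, Andersen 1/2 — all within limits.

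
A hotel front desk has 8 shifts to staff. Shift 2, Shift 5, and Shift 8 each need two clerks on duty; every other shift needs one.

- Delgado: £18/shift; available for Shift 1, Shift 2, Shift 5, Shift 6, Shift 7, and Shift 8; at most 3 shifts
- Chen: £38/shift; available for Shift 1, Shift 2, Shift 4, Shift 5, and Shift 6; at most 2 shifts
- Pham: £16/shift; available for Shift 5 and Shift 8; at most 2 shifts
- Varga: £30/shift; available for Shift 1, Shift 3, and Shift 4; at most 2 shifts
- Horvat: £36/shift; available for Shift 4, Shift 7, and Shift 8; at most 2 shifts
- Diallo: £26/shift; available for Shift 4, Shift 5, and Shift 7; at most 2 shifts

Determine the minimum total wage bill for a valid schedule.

£272

Shift 2 can only be covered by Delgado and Chen, so that assignment is forced.
Shift 3 can only be covered by Varga, so that assignment is forced.
Picking the cheapest available clerk for each shift independently would cost £234, but that ignores the shift limits.
An optimal schedule: Shift 1→Delgado, Shift 2→Delgado+Chen, Shift 3→Varga, Shift 4→Varga, Shift 5→Pham+Diallo, Shift 6→Delgado, Shift 7→Diallo, Shift 8→Pham+Horvat.
Total: 18 + 18 + 38 + 30 + 30 + 16 + 26 + 18 + 26 + 16 + 36 = £272.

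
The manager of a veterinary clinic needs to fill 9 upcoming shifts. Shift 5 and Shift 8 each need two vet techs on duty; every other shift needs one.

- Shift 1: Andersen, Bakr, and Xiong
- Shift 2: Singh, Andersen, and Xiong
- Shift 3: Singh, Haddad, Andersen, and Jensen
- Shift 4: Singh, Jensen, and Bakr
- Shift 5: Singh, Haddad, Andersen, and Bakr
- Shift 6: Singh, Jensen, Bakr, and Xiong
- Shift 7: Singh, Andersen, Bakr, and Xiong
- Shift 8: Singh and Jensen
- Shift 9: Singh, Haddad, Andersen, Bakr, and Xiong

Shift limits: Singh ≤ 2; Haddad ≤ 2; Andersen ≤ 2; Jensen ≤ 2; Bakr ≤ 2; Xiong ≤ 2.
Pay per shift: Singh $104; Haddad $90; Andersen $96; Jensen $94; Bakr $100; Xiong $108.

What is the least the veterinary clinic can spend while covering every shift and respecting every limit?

$1076

Shift 8 can only be covered by Singh and Jensen, so that assignment is forced.
Picking the cheapest available vet tech for each shift independently would cost $1040, but that ignores the shift limits.
An optimal schedule: Shift 1→Andersen, Shift 2→Singh, Shift 3→Haddad, Shift 4→Jensen, Shift 5→Haddad+Bakr, Shift 6→Bakr, Shift 7→Andersen, Shift 8→Singh+Jensen, Shift 9→Xiong.
Total: 96 + 104 + 90 + 94 + 90 + 100 + 100 + 96 + 104 + 94 + 108 = $1076.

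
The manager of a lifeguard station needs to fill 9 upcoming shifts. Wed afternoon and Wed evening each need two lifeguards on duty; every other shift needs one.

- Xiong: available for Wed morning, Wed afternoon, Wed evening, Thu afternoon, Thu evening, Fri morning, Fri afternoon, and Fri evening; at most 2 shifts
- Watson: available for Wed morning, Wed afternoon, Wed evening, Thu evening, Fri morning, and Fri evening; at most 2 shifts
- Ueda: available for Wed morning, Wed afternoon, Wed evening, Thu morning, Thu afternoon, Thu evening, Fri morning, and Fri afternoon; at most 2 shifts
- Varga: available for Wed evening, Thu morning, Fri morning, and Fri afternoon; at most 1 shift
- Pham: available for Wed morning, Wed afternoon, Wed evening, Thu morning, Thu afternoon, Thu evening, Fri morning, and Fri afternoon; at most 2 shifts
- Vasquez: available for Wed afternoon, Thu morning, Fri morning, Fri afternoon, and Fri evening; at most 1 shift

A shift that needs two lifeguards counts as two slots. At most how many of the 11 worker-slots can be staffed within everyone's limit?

10

Total capacity across all lifeguards is 2+2+2+1+2+1 = 10, and 11 slots are needed, so at most 10 can be filled.
An assignment achieving 10: Wed morning→Watson, Wed afternoon→Ueda+Pham, Wed evening→Varga+Pham, Thu morning→Ueda, Thu afternoon→Xiong, Thu evening→Watson, Fri afternoon→Vasquez, Fri evening→Xiong.
Loads: Xiong 2/2, Watson 2/2, Ueda 2/2, Varga 1/1, Pham 2/2, Vasquez 1/1.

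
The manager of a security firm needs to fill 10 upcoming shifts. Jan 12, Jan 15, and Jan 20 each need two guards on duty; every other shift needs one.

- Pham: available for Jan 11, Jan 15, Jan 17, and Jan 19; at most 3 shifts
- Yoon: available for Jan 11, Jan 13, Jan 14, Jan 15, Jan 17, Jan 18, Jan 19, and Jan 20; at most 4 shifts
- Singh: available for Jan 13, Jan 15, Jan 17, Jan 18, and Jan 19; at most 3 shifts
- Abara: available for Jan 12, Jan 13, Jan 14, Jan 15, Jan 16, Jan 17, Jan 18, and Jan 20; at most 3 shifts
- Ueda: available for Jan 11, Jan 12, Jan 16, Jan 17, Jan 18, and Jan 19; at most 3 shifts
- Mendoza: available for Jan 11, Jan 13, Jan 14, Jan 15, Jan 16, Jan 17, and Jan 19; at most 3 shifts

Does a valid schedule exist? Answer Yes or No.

Jan 12 can only be covered by Abara and Ueda, so that assignment is forced.
Jan 20 can only be covered by Yoon and Abara, so that assignment is forced.
One valid schedule: Jan 11→Pham, Jan 12→Abara+Ueda, Jan 13→Yoon, Jan 14→Yoon, Jan 15→Singh+Mendoza, Jan 16→Abara, Jan 17→Pham, Jan 18→Yoon, Jan 19→Pham, Jan 20→Yoon+Abara.
Loads: Pham 3/3, Yoon 4/4, Singh 1/3, Abara 3/3, Ueda 1/3, Mendoza 1/3 — all within limits.

Yes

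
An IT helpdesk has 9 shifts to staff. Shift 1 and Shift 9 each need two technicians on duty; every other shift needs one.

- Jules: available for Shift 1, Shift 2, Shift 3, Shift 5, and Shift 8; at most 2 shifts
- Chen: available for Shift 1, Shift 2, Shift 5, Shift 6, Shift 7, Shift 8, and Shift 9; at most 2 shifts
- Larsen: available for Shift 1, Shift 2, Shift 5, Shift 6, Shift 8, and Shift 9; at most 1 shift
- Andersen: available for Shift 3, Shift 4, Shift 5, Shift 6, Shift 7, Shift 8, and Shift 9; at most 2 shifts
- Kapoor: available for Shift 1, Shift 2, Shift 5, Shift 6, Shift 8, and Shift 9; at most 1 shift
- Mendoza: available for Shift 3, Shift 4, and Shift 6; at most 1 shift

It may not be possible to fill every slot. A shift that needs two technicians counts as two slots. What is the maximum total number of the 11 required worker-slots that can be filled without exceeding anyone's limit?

9

Total capacity across all technicians is 2+2+1+2+1+1 = 9, and 11 slots are needed, so at most 9 can be filled.
An assignment achieving 9: Shift 1→Jules+Chen, Shift 2→Larsen, Shift 3→Jules, Shift 4→Andersen, Shift 6→Mendoza, Shift 7→Chen, Shift 9→Andersen+Kapoor.
Loads: Jules 2/2, Chen 2/2, Larsen 1/1, Andersen 2/2, Kapoor 1/1, Mendoza 1/1.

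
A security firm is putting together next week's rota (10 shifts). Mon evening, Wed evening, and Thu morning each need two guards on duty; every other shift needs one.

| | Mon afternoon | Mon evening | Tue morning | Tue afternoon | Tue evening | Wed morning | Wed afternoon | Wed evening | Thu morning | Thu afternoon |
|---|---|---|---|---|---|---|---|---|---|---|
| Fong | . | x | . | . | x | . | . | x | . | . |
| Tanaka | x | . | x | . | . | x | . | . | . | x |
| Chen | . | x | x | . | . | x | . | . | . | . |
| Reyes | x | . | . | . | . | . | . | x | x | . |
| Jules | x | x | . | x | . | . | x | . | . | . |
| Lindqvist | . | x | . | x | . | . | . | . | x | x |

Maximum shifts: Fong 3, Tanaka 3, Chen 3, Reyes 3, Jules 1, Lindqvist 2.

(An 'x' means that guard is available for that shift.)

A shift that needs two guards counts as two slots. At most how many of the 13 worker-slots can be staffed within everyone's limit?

13

Total capacity across all guards is 3+3+3+3+1+2 = 15, and 13 slots are needed, so at most 13 can be filled.
An assignment achieving 13: Mon afternoon→Reyes, Mon evening→Fong+Chen, Tue morning→Tanaka, Tue afternoon→Lindqvist, Tue evening→Fong, Wed morning→Tanaka, Wed afternoon→Jules, Wed evening→Fong+Reyes, Thu morning→Reyes+Lindqvist, Thu afternoon→Tanaka.
Loads: Fong 3/3, Tanaka 3/3, Chen 1/3, Reyes 3/3, Jules 1/1, Lindqvist 2/2.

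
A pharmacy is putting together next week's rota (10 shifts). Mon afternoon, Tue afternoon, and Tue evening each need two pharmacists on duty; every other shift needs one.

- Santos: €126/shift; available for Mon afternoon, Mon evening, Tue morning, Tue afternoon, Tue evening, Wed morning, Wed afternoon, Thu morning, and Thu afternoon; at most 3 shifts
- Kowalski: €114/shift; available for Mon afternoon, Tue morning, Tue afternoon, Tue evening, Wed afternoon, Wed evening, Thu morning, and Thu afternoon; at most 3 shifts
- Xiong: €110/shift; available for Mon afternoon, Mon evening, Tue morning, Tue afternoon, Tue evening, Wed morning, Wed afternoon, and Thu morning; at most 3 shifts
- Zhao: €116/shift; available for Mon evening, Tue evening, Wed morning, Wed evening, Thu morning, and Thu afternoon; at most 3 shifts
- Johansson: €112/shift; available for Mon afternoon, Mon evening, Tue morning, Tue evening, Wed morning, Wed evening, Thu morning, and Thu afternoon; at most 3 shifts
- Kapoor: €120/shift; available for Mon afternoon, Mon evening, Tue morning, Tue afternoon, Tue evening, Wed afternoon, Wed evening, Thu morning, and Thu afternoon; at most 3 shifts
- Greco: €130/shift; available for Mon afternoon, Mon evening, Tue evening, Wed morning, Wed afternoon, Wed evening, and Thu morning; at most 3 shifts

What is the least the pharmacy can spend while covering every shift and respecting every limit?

€1476

Picking the cheapest available pharmacist for each shift independently would cost €1442, but that ignores the shift limits.
An optimal schedule: Mon afternoon→Johansson+Kowalski, Mon evening→Zhao, Tue morning→Xiong, Tue afternoon→Kowalski+Kapoor, Tue evening→Kowalski+Zhao, Wed morning→Xiong, Wed afternoon→Xiong, Wed evening→Johansson, Thu morning→Zhao, Thu afternoon→Johansson.
Total: 112 + 114 + 116 + 110 + 114 + 120 + 114 + 116 + 110 + 110 + 112 + 116 + 112 = €1476.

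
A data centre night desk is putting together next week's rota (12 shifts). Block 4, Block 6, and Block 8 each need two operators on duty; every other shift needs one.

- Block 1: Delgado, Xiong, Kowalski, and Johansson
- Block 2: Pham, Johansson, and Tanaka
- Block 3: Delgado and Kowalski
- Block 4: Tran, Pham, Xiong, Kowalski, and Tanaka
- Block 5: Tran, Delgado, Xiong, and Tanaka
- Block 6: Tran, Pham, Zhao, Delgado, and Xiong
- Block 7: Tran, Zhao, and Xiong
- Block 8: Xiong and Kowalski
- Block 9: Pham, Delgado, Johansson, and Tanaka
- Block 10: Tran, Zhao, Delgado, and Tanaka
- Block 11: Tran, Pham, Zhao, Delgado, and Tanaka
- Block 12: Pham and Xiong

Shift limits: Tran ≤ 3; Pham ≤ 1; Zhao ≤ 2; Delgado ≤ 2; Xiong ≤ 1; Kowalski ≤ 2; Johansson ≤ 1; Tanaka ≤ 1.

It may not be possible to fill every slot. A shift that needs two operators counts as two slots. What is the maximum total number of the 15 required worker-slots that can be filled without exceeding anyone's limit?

Total capacity across all operators is 3+1+2+2+1+2+1+1 = 13, and 15 slots are needed, so at most 13 can be filled.
An assignment achieving 13: Block 1→Delgado, Block 2→Johansson, Block 3→Delgado, Block 4→Kowalski, Block 5→Tran, Block 6→Zhao, Block 7→Tran, Block 8→Xiong+Kowalski, Block 9→Tanaka, Block 10→Tran, Block 11→Zhao, Block 12→Pham.
Loads: Tran 3/3, Pham 1/1, Zhao 2/2, Delgado 2/2, Xiong 1/1, Kowalski 2/2, Johansson 1/1, Tanaka 1/1.

13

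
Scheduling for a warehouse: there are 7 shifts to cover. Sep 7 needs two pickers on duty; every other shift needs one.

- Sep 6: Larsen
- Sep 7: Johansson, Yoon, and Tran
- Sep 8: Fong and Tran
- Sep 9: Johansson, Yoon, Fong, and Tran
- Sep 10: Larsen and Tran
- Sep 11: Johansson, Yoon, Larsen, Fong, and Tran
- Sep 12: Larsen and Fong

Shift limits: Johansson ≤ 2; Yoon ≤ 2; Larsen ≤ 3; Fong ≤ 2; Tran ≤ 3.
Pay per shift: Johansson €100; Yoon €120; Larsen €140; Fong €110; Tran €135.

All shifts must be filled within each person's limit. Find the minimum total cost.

€935

Sep 6 can only be covered by Larsen, so that assignment is forced.
Picking the cheapest available picker for each shift independently would cost €915, but that ignores the shift limits.
An optimal schedule: Sep 6→Larsen, Sep 7→Johansson+Yoon, Sep 8→Fong, Sep 9→Johansson, Sep 10→Tran, Sep 11→Yoon, Sep 12→Fong.
Total: 140 + 100 + 120 + 110 + 100 + 135 + 120 + 110 = €935.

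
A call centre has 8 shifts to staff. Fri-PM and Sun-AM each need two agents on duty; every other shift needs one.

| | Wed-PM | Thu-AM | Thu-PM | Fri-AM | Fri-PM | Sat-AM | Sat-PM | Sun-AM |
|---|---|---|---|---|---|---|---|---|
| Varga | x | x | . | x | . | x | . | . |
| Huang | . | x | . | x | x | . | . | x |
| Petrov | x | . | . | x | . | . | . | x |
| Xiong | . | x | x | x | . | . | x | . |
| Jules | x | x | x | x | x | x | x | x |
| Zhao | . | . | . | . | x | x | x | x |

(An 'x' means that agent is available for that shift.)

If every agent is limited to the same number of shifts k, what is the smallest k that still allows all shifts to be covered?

2

With 6 agents and 10 worker-slots to fill, someone must work at least ⌈10/6⌉ = 2 shifts, so k ≥ 2.
k = 2 works: Wed-PM→Varga, Thu-AM→Huang, Thu-PM→Xiong, Fri-AM→Petrov, Fri-PM→Huang+Jules, Sat-AM→Varga, Sat-PM→Xiong, Sun-AM→Petrov+Jules.
Loads: Varga 2, Huang 2, Petrov 2, Xiong 2, Jules 2, Zhao 0 — all ≤ 2.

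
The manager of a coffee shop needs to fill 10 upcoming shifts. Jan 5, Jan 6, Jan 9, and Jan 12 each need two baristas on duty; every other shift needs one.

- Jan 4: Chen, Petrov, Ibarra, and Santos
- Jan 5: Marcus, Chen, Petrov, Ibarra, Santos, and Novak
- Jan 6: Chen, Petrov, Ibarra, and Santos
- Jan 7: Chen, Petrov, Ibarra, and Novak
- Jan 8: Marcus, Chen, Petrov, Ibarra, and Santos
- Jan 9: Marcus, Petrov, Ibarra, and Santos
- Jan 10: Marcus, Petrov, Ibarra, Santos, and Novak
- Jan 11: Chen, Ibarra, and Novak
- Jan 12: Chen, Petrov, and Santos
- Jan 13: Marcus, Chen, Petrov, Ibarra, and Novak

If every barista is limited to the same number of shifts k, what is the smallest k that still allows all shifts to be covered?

With 6 baristas and 14 worker-slots to fill, someone must work at least ⌈14/6⌉ = 3 shifts, so k ≥ 3.
k = 3 works: Jan 4→Chen, Jan 5→Ibarra+Santos, Jan 6→Petrov+Ibarra, Jan 7→Petrov, Jan 8→Marcus, Jan 9→Ibarra+Santos, Jan 10→Marcus, Jan 11→Chen, Jan 12→Chen+Petrov, Jan 13→Marcus.
Loads: Marcus 3, Chen 3, Petrov 3, Ibarra 3, Santos 2, Novak 0 — all ≤ 3.

3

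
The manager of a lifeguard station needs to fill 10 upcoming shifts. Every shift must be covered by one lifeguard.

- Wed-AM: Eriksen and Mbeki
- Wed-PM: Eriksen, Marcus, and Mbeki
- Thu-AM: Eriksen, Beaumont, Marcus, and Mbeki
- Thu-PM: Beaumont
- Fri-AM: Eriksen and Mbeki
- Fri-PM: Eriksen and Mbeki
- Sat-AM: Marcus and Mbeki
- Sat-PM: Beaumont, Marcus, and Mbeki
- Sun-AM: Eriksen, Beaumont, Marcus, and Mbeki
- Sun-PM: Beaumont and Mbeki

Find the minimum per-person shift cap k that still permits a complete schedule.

3

With 4 lifeguards and 10 worker-slots to fill, someone must work at least ⌈10/4⌉ = 3 shifts, so k ≥ 3.
k = 3 works: Wed-AM→Eriksen, Wed-PM→Marcus, Thu-AM→Marcus, Thu-PM→Beaumont, Fri-AM→Eriksen, Fri-PM→Eriksen, Sat-AM→Marcus, Sat-PM→Beaumont, Sun-AM→Mbeki, Sun-PM→Beaumont.
Loads: Eriksen 3, Beaumont 3, Marcus 3, Mbeki 1 — all ≤ 3.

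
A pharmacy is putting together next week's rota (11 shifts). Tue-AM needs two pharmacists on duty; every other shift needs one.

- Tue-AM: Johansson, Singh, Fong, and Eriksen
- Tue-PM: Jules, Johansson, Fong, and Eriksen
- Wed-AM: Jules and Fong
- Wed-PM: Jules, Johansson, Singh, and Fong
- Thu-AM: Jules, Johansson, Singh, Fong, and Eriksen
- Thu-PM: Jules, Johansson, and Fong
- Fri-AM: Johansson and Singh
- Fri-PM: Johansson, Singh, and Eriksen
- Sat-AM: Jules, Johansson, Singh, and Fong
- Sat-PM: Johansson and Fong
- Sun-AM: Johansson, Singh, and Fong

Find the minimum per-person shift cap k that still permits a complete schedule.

3

With 5 pharmacists and 12 worker-slots to fill, someone must work at least ⌈12/5⌉ = 3 shifts, so k ≥ 3.
k = 3 works: Tue-AM→Fong+Eriksen, Tue-PM→Jules, Wed-AM→Jules, Wed-PM→Singh, Thu-AM→Fong, Thu-PM→Jules, Fri-AM→Johansson, Fri-PM→Johansson, Sat-AM→Singh, Sat-PM→Johansson, Sun-AM→Singh.
Loads: Jules 3, Johansson 3, Singh 3, Fong 2, Eriksen 1 — all ≤ 3.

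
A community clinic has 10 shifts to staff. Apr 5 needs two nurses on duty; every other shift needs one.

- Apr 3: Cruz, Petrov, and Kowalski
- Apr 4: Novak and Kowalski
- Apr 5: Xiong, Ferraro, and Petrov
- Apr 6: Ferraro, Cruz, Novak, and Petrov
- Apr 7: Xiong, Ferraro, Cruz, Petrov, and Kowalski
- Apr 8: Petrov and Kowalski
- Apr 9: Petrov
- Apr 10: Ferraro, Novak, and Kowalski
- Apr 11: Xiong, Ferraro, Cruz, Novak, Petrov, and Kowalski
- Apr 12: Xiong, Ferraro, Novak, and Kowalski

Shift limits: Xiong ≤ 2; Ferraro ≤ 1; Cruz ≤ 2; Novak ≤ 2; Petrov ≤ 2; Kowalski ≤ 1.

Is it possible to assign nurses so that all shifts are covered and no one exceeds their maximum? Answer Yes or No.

Total capacity is 2+1+2+2+2+1 = 10 but 11 worker-slots are needed — infeasible.

No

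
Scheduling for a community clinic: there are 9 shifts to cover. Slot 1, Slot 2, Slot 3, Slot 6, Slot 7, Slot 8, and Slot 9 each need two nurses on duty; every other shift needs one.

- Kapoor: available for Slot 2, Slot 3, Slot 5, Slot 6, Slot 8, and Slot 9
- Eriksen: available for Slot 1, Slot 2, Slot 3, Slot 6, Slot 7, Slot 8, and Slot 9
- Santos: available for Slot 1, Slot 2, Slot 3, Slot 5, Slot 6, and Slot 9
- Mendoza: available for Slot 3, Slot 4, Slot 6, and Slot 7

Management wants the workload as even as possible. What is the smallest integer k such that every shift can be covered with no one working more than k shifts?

4

With 4 nurses and 16 worker-slots to fill, someone must work at least ⌈16/4⌉ = 4 shifts, so k ≥ 4.
k = 4 works: Slot 1→Eriksen+Santos, Slot 2→Kapoor+Eriksen, Slot 3→Santos+Mendoza, Slot 4→Mendoza, Slot 5→Kapoor, Slot 6→Santos+Mendoza, Slot 7→Eriksen+Mendoza, Slot 8→Kapoor+Eriksen, Slot 9→Kapoor+Santos.
Loads: Kapoor 4, Eriksen 4, Santos 4, Mendoza 4 — all ≤ 4.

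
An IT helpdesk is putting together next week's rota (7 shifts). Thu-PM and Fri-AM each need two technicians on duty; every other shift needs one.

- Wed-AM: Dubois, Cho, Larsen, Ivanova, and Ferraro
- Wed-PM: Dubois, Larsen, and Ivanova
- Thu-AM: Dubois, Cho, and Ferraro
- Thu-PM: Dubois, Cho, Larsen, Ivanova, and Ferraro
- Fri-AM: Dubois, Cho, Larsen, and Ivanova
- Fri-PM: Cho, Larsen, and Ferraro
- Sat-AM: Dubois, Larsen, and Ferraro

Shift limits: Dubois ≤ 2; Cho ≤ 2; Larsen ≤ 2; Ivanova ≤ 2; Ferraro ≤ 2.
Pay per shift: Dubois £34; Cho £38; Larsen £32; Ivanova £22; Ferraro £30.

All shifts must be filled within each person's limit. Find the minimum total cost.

Picking the cheapest available technician for each shift independently would cost £240, but that ignores the shift limits.
An optimal schedule: Wed-AM→Ivanova, Wed-PM→Ivanova, Thu-AM→Ferraro, Thu-PM→Dubois+Cho, Fri-AM→Larsen+Dubois, Fri-PM→Ferraro, Sat-AM→Larsen.
Total: 22 + 22 + 30 + 34 + 38 + 32 + 34 + 30 + 32 = £274.

£274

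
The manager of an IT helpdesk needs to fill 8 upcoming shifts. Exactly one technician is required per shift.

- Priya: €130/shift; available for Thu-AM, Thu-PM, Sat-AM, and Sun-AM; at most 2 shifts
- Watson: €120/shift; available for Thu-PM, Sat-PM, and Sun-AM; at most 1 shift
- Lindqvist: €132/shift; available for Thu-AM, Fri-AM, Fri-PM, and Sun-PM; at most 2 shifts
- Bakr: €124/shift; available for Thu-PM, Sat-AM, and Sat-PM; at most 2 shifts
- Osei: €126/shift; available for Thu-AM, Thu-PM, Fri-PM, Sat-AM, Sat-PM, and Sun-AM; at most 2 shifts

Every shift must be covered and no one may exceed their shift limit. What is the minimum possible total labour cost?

Fri-AM can only be covered by Lindqvist, so that assignment is forced.
Sun-PM can only be covered by Lindqvist, so that assignment is forced.
Picking the cheapest available technician for each shift independently would cost €1000, but that ignores the shift limits.
An optimal schedule: Thu-AM→Osei, Thu-PM→Bakr, Fri-AM→Lindqvist, Fri-PM→Osei, Sat-AM→Bakr, Sat-PM→Watson, Sun-AM→Priya, Sun-PM→Lindqvist.
Total: 126 + 124 + 132 + 126 + 124 + 120 + 130 + 132 = €1014.

€1014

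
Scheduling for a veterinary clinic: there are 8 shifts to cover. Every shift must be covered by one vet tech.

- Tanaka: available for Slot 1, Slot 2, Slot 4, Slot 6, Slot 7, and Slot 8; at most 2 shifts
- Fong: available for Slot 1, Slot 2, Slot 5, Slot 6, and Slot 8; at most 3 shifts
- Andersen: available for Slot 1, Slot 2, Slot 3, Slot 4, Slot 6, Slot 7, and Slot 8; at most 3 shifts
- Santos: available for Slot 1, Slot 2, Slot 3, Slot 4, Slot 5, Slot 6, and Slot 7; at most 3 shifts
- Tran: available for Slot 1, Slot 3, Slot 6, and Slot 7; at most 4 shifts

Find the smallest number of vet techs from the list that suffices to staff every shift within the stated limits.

8 slots to fill and no one can take more than 4, so at least ⌈8/4⌉ = 2 vet techs are needed.
Any 2 vet techs together have capacity at most 4+3 = 7 < 8 slots, so 2 can never suffice.
Tanaka, Fong, and Andersen alone can cover everything: Slot 1→Fong, Slot 2→Fong, Slot 3→Andersen, Slot 4→Tanaka, Slot 5→Fong, Slot 6→Andersen, Slot 7→Tanaka, Slot 8→Andersen.

3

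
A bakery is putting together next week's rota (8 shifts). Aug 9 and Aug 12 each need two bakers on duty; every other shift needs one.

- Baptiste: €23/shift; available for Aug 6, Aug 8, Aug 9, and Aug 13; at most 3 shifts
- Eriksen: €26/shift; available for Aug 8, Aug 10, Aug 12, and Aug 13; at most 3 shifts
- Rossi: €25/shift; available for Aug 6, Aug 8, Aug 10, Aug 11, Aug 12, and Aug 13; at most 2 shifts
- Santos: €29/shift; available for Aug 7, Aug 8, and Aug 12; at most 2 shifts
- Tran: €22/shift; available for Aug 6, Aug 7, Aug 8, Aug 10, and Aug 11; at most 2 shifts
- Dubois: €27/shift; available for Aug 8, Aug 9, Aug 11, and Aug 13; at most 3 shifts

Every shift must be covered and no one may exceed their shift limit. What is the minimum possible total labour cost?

€242

Aug 9 can only be covered by Baptiste and Dubois, so that assignment is forced.
Picking the cheapest available baker for each shift independently would cost €234, but that ignores the shift limits.
An optimal schedule: Aug 6→Tran, Aug 7→Tran, Aug 8→Baptiste, Aug 9→Baptiste+Dubois, Aug 10→Eriksen, Aug 11→Rossi, Aug 12→Rossi+Eriksen, Aug 13→Baptiste.
Total: 22 + 22 + 23 + 23 + 27 + 26 + 25 + 25 + 26 + 23 = €242.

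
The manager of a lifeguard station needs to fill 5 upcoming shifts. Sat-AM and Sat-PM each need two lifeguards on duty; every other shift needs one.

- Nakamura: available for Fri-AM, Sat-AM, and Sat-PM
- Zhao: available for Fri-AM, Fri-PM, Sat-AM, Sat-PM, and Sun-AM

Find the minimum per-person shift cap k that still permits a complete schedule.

4

With 2 lifeguards and 7 worker-slots to fill, someone must work at least ⌈7/2⌉ = 4 shifts, so k ≥ 4.
k = 4 works: Fri-AM→Nakamura, Fri-PM→Zhao, Sat-AM→Nakamura+Zhao, Sat-PM→Nakamura+Zhao, Sun-AM→Zhao.
Loads: Nakamura 3, Zhao 4 — all ≤ 4.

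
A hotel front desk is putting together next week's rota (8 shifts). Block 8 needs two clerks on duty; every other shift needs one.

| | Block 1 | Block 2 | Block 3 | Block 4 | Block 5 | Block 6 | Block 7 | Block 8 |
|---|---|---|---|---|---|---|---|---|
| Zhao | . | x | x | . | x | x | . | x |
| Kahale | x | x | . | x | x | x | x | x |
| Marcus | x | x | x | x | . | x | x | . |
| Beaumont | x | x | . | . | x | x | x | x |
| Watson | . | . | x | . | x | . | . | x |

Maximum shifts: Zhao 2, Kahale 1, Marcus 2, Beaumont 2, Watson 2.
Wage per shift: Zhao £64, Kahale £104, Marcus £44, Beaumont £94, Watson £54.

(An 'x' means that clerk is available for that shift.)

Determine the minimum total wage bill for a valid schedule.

Picking the cheapest available clerk for each shift independently would cost £436, but that ignores the shift limits.
An optimal schedule: Block 1→Marcus, Block 2→Zhao, Block 3→Zhao, Block 4→Kahale, Block 5→Watson, Block 6→Beaumont, Block 7→Marcus, Block 8→Beaumont+Watson.
Total: 44 + 64 + 64 + 104 + 54 + 94 + 44 + 94 + 54 = £616.

£616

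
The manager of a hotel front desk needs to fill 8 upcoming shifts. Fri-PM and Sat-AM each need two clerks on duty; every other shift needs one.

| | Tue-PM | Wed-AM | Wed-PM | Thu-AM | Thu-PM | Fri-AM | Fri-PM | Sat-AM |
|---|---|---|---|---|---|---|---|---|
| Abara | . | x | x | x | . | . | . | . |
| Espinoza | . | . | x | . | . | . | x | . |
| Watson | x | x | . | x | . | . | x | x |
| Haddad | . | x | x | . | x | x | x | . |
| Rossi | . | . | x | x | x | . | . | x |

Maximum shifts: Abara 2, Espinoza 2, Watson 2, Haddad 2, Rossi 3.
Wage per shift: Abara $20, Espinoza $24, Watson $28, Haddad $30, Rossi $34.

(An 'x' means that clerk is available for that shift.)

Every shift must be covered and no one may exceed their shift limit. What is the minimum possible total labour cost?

$272

Tue-PM can only be covered by Watson, so that assignment is forced.
Fri-AM can only be covered by Haddad, so that assignment is forced.
Sat-AM can only be covered by Watson and Rossi, so that assignment is forced.
Picking the cheapest available clerk for each shift independently would cost $262, but that ignores the shift limits.
An optimal schedule: Tue-PM→Watson, Wed-AM→Abara, Wed-PM→Espinoza, Thu-AM→Abara, Thu-PM→Rossi, Fri-AM→Haddad, Fri-PM→Espinoza+Haddad, Sat-AM→Watson+Rossi.
Total: 28 + 20 + 24 + 20 + 34 + 30 + 24 + 30 + 28 + 34 = $272.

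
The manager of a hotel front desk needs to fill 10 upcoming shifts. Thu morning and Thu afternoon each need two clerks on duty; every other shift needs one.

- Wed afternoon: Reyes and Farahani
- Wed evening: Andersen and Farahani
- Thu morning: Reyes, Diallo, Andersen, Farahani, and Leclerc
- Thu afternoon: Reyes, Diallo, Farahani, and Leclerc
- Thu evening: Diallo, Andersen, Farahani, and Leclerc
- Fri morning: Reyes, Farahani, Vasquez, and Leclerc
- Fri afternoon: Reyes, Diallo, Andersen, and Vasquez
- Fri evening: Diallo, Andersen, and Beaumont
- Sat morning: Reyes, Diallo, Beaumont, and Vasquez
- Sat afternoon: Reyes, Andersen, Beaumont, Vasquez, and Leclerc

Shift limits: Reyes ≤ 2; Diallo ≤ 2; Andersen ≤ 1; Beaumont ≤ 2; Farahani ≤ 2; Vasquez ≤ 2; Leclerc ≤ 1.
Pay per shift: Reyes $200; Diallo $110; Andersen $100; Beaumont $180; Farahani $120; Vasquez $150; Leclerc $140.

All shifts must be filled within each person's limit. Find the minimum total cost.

Picking the cheapest available clerk for each shift independently would cost $1290, but that ignores the shift limits.
An optimal schedule: Wed afternoon→Reyes, Wed evening→Andersen, Thu morning→Farahani+Leclerc, Thu afternoon→Reyes+Farahani, Thu evening→Diallo, Fri morning→Vasquez, Fri afternoon→Vasquez, Fri evening→Diallo, Sat morning→Beaumont, Sat afternoon→Beaumont.
Total: 200 + 100 + 120 + 140 + 200 + 120 + 110 + 150 + 150 + 110 + 180 + 180 = $1760.

$1760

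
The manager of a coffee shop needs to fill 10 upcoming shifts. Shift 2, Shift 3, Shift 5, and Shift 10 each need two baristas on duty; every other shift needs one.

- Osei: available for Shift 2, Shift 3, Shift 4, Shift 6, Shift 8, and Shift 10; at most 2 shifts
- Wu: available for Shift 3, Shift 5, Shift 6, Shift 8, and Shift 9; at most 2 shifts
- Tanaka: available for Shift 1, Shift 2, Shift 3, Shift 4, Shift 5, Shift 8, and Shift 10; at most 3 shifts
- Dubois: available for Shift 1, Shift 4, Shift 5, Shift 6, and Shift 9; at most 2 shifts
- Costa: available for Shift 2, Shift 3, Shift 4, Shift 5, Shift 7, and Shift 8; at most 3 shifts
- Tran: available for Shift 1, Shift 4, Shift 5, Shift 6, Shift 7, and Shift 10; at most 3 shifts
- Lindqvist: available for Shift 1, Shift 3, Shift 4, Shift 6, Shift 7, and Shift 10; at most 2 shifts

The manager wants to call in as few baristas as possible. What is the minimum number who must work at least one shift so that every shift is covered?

14 slots to fill and no one can take more than 3, so at least ⌈14/3⌉ = 5 baristas are needed.
Any 5 baristas together have capacity at most 3+3+3+2+2 = 13 < 14 slots, so 5 can never suffice.
Osei, Wu, Tanaka, Dubois, Costa, and Tran alone can cover everything: Shift 1→Tanaka, Shift 2→Osei+Tanaka, Shift 3→Wu+Costa, Shift 4→Tran, Shift 5→Dubois+Tran, Shift 6→Dubois, Shift 7→Costa, Shift 8→Costa, Shift 9→Wu, Shift 10→Osei+Tanaka.

6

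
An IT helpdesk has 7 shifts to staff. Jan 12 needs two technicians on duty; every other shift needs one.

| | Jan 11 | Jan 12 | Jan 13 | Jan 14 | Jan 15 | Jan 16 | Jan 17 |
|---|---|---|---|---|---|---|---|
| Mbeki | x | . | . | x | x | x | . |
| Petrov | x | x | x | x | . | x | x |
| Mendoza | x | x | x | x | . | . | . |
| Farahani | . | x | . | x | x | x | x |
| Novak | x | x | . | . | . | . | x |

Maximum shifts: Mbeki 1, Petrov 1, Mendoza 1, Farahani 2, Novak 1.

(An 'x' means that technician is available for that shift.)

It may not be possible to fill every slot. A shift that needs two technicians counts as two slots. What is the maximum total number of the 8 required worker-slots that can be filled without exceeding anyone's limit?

6

Total capacity across all technicians is 1+1+1+2+1 = 6, and 8 slots are needed, so at most 6 can be filled.
An assignment achieving 6: Jan 11→Mendoza, Jan 12→Novak, Jan 13→Petrov, Jan 15→Mbeki, Jan 16→Farahani, Jan 17→Farahani.
Loads: Mbeki 1/1, Petrov 1/1, Mendoza 1/1, Farahani 2/2, Novak 1/1.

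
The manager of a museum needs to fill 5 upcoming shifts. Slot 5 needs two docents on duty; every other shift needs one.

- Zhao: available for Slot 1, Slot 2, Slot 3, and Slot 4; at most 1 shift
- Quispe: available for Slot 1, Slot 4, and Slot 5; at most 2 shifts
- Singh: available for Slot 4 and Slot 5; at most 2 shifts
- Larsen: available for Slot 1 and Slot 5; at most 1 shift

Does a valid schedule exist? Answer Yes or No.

No

Total capacity is 6 and 6 slots are needed, so capacity alone doesn't rule it out.
Shifts {Slot 2, Slot 3} need 2 worker-slots in total, but the docents available for any of those shifts (Zhao) can supply at most 1 among them. So no valid schedule exists.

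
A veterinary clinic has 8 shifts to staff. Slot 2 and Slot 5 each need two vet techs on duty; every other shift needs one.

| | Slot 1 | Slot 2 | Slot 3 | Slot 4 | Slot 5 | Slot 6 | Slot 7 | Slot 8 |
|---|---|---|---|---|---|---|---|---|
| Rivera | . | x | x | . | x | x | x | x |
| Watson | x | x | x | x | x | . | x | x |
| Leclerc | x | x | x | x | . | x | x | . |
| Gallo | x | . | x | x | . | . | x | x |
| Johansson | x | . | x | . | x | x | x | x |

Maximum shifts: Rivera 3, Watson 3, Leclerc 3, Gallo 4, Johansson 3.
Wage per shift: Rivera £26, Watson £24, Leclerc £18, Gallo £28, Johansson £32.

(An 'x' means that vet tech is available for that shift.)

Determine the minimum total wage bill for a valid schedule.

£232

Picking the cheapest available vet tech for each shift independently would cost £206, but that ignores the shift limits.
An optimal schedule: Slot 1→Leclerc, Slot 2→Rivera+Watson, Slot 3→Leclerc, Slot 4→Watson, Slot 5→Rivera+Watson, Slot 6→Rivera, Slot 7→Leclerc, Slot 8→Gallo.
Total: 18 + 26 + 24 + 18 + 24 + 26 + 24 + 26 + 18 + 28 = £232.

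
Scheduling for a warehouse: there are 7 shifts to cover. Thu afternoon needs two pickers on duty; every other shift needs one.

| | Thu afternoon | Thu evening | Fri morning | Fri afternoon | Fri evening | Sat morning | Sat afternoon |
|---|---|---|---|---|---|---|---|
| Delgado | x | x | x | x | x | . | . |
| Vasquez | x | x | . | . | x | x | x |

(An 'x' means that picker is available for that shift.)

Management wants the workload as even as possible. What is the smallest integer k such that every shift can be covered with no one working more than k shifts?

With 2 pickers and 8 worker-slots to fill, someone must work at least ⌈8/2⌉ = 4 shifts, so k ≥ 4.
k = 4 works: Thu afternoon→Delgado+Vasquez, Thu evening→Delgado, Fri morning→Delgado, Fri afternoon→Delgado, Fri evening→Vasquez, Sat morning→Vasquez, Sat afternoon→Vasquez.
Loads: Delgado 4, Vasquez 4 — all ≤ 4.

4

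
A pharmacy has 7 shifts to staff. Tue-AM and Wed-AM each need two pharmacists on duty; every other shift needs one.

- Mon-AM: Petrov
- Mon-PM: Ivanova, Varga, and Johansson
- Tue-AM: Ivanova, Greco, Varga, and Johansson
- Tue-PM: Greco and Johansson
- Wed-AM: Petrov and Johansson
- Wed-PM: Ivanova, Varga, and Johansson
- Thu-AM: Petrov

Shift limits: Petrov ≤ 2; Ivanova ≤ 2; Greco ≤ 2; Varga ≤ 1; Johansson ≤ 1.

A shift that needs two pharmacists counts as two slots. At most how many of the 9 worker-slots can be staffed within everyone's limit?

Total capacity across all pharmacists is 2+2+2+1+1 = 8, and 9 slots are needed, so at most 8 can be filled.
An assignment achieving 8: Mon-AM→Petrov, Mon-PM→Ivanova, Tue-AM→Greco+Varga, Tue-PM→Greco, Wed-AM→Johansson, Wed-PM→Ivanova, Thu-AM→Petrov.
Loads: Petrov 2/2, Ivanova 2/2, Greco 2/2, Varga 1/1, Johansson 1/1.

8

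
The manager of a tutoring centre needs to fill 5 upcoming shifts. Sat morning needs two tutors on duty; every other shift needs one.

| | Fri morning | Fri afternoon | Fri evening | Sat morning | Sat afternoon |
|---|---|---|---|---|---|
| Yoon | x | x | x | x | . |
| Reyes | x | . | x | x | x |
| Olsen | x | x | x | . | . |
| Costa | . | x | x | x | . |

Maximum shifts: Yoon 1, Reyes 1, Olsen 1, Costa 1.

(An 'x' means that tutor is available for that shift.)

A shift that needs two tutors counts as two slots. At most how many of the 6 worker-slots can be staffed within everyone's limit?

Total capacity across all tutors is 1+1+1+1 = 4, and 6 slots are needed, so at most 4 can be filled.
An assignment achieving 4: Fri morning→Yoon, Fri afternoon→Olsen, Sat morning→Costa, Sat afternoon→Reyes.
Loads: Yoon 1/1, Reyes 1/1, Olsen 1/1, Costa 1/1.

4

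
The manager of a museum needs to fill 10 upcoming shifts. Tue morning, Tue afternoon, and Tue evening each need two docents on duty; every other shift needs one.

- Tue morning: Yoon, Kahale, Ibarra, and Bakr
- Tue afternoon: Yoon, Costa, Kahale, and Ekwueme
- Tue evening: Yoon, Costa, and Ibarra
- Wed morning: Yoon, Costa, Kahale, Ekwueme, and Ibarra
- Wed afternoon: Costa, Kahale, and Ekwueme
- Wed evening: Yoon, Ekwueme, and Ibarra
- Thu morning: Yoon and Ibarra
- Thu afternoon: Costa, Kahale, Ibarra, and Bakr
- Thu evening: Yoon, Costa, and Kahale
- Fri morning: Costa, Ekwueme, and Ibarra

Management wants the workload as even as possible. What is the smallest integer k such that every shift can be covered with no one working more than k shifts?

3

With 6 docents and 13 worker-slots to fill, someone must work at least ⌈13/6⌉ = 3 shifts, so k ≥ 3.
k = 3 works: Tue morning→Ibarra+Bakr, Tue afternoon→Kahale+Ekwueme, Tue evening→Yoon+Costa, Wed morning→Kahale, Wed afternoon→Costa, Wed evening→Yoon, Thu morning→Yoon, Thu afternoon→Kahale, Thu evening→Costa, Fri morning→Ekwueme.
Loads: Yoon 3, Costa 3, Kahale 3, Ekwueme 2, Ibarra 1, Bakr 1 — all ≤ 3.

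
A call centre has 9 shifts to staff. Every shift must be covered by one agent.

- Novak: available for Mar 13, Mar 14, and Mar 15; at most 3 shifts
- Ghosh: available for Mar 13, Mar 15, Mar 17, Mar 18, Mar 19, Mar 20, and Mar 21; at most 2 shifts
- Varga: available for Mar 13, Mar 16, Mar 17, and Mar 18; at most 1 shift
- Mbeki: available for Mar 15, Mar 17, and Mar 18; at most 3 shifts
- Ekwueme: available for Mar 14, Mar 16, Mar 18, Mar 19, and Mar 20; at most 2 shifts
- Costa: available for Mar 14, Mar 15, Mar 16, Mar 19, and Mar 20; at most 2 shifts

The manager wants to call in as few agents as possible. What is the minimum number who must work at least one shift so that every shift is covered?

9 slots to fill and no one can take more than 3, so at least ⌈9/3⌉ = 3 agents are needed.
Any 3 agents together have capacity at most 3+3+2 = 8 < 9 slots, so 3 can never suffice.
Novak, Ghosh, Mbeki, and Ekwueme alone can cover everything: Mar 13→Novak, Mar 14→Novak, Mar 15→Novak, Mar 16→Ekwueme, Mar 17→Mbeki, Mar 18→Mbeki, Mar 19→Ghosh, Mar 20→Ekwueme, Mar 21→Ghosh.

4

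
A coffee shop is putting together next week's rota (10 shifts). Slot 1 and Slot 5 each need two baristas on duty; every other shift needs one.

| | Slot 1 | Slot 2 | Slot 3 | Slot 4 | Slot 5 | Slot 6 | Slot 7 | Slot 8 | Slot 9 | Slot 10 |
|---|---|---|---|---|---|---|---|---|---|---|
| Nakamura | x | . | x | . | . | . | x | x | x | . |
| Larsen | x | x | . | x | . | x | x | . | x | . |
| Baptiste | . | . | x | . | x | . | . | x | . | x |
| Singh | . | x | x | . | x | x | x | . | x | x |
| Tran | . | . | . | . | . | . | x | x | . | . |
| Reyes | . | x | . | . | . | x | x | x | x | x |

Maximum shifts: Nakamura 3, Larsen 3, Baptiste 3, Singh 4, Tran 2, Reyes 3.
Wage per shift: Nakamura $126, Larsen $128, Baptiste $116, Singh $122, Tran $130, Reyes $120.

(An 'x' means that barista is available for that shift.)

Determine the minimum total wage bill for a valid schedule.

Slot 1 can only be covered by Nakamura and Larsen, so that assignment is forced.
Slot 4 can only be covered by Larsen, so that assignment is forced.
Slot 5 can only be covered by Baptiste and Singh, so that assignment is forced.
Picking the cheapest available barista for each shift independently would cost $1448, but that ignores the shift limits.
An optimal schedule: Slot 1→Nakamura+Larsen, Slot 2→Reyes, Slot 3→Baptiste, Slot 4→Larsen, Slot 5→Baptiste+Singh, Slot 6→Reyes, Slot 7→Singh, Slot 8→Reyes, Slot 9→Singh, Slot 10→Baptiste.
Total: 126 + 128 + 120 + 116 + 128 + 116 + 122 + 120 + 122 + 120 + 122 + 116 = $1456.

$1456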